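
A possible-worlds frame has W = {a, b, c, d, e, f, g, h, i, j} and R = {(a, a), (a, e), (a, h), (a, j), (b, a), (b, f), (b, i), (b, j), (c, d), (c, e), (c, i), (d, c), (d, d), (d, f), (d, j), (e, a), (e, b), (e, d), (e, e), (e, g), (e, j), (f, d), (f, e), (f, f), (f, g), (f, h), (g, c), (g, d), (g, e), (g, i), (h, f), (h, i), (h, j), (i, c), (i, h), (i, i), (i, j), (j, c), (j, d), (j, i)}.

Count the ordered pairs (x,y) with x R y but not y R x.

Enumerating: (a,h), (a,j), (b,a), (b,f), (b,i), (b,j), (c,e), (e,b), (e,d), (e,j), (f,e), (f,g), (g,c), (g,d), (g,i), (h,j), (j,c).

17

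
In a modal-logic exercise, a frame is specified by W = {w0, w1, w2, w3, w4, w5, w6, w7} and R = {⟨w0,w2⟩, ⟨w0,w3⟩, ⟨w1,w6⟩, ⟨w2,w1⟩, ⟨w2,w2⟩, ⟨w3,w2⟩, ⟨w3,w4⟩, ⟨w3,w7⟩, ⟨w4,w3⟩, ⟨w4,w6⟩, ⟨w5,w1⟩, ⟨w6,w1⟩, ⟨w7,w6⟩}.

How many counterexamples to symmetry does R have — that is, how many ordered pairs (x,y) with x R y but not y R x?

8

Enumerating: (w0,w2), (w0,w3), (w2,w1), (w3,w2), (w3,w7), (w4,w6), (w5,w1), (w7,w6).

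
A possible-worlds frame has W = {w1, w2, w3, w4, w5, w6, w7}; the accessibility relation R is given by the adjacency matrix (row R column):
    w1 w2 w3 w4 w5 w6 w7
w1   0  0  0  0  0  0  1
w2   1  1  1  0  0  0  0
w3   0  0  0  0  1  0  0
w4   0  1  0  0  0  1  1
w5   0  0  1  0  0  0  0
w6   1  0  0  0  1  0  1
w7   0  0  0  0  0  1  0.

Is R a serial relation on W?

Serial: yes — every world has a successor (e.g. w1 R w7).

Yes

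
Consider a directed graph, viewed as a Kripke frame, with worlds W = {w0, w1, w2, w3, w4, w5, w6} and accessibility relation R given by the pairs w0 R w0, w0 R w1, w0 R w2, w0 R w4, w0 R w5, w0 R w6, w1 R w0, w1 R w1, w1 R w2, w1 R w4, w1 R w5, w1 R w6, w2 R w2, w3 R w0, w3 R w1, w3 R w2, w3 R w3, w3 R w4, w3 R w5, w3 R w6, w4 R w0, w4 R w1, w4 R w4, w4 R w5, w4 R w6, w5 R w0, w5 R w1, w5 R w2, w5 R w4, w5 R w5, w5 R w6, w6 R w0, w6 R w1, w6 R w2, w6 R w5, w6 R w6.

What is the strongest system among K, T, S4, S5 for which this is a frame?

T

Reflexive (axiom T): yes — every world is R-related to itself.
Transitive (axiom 4): no — w4 R w0 and w0 R w2, but not w4 R w2.
Euclidean (axiom 5): no — w0 R w2 and w0 R w1, but not w2 R w1.
So F validates K, T; S4 would additionally require R to be transitive. The strongest is T.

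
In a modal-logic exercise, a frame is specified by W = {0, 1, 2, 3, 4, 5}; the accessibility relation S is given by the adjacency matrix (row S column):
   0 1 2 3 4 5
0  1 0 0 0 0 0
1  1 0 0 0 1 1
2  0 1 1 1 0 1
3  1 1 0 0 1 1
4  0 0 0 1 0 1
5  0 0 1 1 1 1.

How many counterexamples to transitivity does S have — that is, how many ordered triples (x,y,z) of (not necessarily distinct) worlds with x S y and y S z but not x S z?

Enumerating: (1,4,3), (1,5,2), (1,5,3), (2,1,0), (2,1,4), (2,3,0), (2,3,4), (2,5,4), (3,4,3), (3,5,2), (3,5,3), (4,3,0), … and 7 more.
Total: 19.

19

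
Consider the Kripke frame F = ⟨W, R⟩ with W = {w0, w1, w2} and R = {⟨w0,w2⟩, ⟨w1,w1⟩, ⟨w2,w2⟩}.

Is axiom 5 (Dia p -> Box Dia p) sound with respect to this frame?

Yes

Axiom 5 corresponds to the accessibility relation being Euclidean.
Euclidean: yes — any two successors of a common world are R-related.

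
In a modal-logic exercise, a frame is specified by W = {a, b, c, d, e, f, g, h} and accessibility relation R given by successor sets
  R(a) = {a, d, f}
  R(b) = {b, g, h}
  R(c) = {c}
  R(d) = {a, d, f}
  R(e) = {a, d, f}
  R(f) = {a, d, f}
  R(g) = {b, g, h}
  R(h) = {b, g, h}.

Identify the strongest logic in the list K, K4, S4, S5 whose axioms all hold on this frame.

Transitive (axiom 4): yes — every two-step R-path is closed by a direct edge.
Reflexive (axiom T): no — e is not related to itself.
Euclidean (axiom 5): yes — any two successors of a common world are R-related.
So F validates K, K4; S4 would additionally require R to be reflexive. The strongest is K4.

K4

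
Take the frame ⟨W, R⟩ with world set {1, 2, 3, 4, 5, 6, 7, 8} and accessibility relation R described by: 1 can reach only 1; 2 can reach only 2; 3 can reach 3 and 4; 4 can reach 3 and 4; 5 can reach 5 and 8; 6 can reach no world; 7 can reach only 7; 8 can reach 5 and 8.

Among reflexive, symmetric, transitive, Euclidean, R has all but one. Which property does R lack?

Reflexive: no — 6 is not related to itself.
Symmetric: yes — every pair in R has its reverse in R.
Transitive: yes — every two-step R-path is closed by a direct edge.
Euclidean: yes — any two successors of a common world are R-related.
Only reflexive fails.

reflexive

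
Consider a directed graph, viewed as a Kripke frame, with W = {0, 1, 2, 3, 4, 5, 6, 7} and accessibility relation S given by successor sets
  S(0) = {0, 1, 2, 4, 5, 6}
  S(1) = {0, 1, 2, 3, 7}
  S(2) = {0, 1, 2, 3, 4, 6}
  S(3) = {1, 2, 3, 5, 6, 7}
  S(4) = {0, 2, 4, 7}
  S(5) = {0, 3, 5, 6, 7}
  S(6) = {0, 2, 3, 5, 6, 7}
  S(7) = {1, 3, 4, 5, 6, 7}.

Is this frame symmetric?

Symmetric: yes — every pair in S has its reverse in S.

Yes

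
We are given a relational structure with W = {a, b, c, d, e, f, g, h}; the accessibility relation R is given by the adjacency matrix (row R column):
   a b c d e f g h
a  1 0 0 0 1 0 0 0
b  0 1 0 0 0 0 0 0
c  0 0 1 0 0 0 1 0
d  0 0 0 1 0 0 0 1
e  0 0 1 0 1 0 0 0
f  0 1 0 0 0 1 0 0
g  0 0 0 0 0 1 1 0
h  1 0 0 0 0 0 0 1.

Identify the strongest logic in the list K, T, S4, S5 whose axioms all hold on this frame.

T

Reflexive (axiom T): yes — every world is R-related to itself.
Transitive (axiom 4): no — a R e and e R c, but not a R c.
Euclidean (axiom 5): no — a R e and a R a, but not e R a.
So F validates K, T; S4 would additionally require R to be transitive. The strongest is T.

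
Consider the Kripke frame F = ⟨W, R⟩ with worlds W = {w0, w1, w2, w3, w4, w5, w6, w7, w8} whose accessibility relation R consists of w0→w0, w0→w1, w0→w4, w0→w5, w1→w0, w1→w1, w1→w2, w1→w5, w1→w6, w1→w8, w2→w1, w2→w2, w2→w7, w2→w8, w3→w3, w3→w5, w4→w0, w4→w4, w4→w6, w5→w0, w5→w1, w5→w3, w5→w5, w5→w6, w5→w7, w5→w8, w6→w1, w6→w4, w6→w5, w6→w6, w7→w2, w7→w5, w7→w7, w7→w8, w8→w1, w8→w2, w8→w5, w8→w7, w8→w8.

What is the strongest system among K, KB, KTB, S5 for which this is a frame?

KTB

Symmetric (axiom B): yes — every pair in R has its reverse in R.
Reflexive (axiom T): yes — every world is R-related to itself.
Euclidean (axiom 5): no — w0 R w1 and w0 R w4, but not w1 R w4.
So F validates K, KB, KTB; S5 would additionally require R to be Euclidean. The strongest is KTB.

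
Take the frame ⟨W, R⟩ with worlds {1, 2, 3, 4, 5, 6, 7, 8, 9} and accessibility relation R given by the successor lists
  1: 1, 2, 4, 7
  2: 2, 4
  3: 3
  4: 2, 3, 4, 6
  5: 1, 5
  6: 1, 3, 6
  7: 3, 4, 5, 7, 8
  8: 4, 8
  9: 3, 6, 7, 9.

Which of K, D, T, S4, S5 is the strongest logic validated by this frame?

Serial (axiom D): yes — every world has a successor (e.g. 1 R 1).
Reflexive (axiom T): yes — every world is R-related to itself.
Transitive (axiom 4): no — 1 R 4 and 4 R 3, but not 1 R 3.
Euclidean (axiom 5): no — 1 R 2 and 1 R 7, but not 2 R 7.
So F validates K, D, T; S4 would additionally require R to be transitive. The strongest is T.

T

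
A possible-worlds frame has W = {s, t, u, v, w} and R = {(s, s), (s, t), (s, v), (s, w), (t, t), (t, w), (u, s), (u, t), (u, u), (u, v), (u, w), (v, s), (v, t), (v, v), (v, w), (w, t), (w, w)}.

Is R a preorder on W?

Yes

Reflexive: yes — every world is R-related to itself.
Transitive: yes — every two-step R-path is closed by a direct edge.
So R is a preorder.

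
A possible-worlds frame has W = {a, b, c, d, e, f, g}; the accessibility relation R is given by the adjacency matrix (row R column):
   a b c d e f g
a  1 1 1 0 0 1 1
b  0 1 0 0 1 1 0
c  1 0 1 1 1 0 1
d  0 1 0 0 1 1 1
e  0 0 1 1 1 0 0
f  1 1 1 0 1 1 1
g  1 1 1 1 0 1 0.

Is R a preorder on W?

Reflexive: no — d is not related to itself.
Transitive: no — a R b and b R e, but not a R e.
So R is not a preorder.

No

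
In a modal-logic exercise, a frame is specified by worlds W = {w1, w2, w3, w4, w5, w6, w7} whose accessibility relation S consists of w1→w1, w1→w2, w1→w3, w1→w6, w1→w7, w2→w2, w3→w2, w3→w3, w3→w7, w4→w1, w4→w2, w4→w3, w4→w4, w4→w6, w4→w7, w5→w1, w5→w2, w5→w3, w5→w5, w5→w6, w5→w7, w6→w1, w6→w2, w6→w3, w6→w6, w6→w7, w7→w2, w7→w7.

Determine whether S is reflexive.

Reflexive: yes — every world is S-related to itself.

Yes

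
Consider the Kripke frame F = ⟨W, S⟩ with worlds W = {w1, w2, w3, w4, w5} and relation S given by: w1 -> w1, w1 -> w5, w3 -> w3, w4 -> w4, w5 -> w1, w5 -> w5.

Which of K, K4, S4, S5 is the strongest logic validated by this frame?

K4

Transitive (axiom 4): yes — every two-step S-path is closed by a direct edge.
Reflexive (axiom T): no — w2 is not related to itself.
Euclidean (axiom 5): yes — any two successors of a common world are S-related.
So F validates K, K4; S4 would additionally require S to be reflexive. The strongest is K4.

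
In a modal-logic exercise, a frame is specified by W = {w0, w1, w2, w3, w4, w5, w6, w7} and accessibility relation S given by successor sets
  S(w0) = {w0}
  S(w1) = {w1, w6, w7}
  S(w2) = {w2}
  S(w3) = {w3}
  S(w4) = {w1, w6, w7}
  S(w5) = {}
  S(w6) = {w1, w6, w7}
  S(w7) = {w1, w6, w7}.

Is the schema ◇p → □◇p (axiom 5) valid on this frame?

Yes

The schema 5 characterises exactly the Euclidean frames.
Euclidean: yes — any two successors of a common world are S-related.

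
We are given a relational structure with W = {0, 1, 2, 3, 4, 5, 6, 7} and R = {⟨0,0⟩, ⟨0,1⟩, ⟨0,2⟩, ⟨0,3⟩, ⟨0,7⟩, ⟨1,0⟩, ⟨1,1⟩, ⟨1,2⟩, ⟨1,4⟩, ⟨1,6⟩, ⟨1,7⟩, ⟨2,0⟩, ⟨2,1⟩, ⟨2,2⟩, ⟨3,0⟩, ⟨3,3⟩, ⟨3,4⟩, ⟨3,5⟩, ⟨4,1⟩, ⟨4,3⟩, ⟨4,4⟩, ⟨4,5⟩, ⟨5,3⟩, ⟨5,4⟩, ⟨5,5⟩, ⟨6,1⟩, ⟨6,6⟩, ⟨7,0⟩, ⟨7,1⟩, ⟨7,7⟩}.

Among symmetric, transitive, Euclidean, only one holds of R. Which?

symmetric

Symmetric: yes — every pair in R has its reverse in R.
Transitive: no — 0 R 1 and 1 R 4, but not 0 R 4.
Euclidean: no — 0 R 1 and 0 R 3, but not 1 R 3.
Only symmetric holds.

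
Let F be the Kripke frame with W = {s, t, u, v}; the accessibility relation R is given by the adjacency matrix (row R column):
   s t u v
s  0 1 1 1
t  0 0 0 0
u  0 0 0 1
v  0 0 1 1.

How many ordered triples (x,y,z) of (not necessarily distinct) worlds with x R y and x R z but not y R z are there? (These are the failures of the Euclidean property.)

7

Enumerating: (s,t,t), (s,t,u), (s,t,v), (s,u,t), (s,u,u), (s,v,t), (v,u,u).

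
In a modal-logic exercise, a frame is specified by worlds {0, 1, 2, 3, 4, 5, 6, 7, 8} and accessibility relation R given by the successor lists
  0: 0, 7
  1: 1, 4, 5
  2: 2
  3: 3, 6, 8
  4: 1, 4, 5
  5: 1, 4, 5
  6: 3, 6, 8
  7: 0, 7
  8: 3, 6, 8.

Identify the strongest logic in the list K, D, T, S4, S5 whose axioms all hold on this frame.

S5

Serial (axiom D): yes — every world has a successor (e.g. 0 R 0).
Reflexive (axiom T): yes — every world is R-related to itself.
Transitive (axiom 4): yes — every two-step R-path is closed by a direct edge.
Euclidean (axiom 5): yes — any two successors of a common world are R-related.
So F validates K, D, T, S4, S5. The strongest is S5.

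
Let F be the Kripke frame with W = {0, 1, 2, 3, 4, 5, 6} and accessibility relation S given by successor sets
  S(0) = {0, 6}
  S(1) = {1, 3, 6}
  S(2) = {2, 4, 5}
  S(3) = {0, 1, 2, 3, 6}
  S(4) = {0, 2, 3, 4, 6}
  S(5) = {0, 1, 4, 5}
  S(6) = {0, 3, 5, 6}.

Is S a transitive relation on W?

No

Transitive: no — 0 S 6 and 6 S 3, but not 0 S 3.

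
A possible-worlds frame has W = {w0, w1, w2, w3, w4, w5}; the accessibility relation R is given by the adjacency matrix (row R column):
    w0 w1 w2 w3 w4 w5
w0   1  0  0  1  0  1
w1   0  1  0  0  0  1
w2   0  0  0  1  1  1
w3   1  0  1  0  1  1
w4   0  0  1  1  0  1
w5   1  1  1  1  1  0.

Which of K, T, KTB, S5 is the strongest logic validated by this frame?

Reflexive (axiom T): no — w2 is not related to itself.
Symmetric (axiom B): yes — every pair in R has its reverse in R.
Euclidean (axiom 5): no — w3 R w0 and w3 R w2, but not w0 R w2.
So F validates K; T would additionally require R to be reflexive. The strongest is K.

K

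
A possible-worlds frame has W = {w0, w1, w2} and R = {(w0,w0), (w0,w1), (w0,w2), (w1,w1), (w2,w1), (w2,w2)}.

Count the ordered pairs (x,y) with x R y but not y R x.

3

Enumerating: (w0,w1), (w0,w2), (w2,w1).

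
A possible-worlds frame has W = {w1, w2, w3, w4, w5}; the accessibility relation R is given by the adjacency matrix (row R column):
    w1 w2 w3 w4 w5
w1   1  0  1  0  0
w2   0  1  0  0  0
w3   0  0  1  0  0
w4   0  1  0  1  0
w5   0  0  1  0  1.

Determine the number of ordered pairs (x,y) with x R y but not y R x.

3

Enumerating: (w1,w3), (w4,w2), (w5,w3).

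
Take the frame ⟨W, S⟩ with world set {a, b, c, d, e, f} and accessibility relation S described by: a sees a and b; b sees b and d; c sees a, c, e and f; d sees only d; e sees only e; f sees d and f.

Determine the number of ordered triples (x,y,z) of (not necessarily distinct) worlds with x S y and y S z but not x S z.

3

Enumerating: (a,b,d), (c,a,b), (c,f,d).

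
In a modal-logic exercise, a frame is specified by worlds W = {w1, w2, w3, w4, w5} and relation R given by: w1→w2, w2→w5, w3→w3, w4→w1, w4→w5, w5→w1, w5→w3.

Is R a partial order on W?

Reflexive: no — w1 is not related to itself.
Transitive: no — w1 R w2 and w2 R w5, but not w1 R w5.
Antisymmetric: yes — no distinct pair is related both ways.
So R is not a partial order.

No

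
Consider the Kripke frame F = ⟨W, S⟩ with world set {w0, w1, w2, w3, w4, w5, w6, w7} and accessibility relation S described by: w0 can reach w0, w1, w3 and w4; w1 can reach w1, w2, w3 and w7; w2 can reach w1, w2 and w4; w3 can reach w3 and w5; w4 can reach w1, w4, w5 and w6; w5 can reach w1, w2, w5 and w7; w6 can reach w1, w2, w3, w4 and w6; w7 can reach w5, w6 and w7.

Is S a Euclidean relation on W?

Euclidean: no — w0 S w1 and w0 S w4, but not w1 S w4.

No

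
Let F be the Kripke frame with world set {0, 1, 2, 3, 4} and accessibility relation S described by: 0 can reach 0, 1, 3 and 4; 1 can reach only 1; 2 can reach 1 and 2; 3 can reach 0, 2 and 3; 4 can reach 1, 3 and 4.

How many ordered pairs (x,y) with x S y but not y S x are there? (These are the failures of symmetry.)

6

Enumerating: (0,1), (0,4), (2,1), (3,2), (4,1), (4,3).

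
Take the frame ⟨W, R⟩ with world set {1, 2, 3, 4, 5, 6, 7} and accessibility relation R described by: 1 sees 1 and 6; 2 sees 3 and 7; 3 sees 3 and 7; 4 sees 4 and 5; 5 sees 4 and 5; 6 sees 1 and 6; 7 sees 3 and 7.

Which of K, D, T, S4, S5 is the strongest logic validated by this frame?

Serial (axiom D): yes — every world has a successor (e.g. 1 R 1).
Reflexive (axiom T): no — 2 is not related to itself.
Transitive (axiom 4): yes — every two-step R-path is closed by a direct edge.
Euclidean (axiom 5): yes — any two successors of a common world are R-related.
So F validates K, D; T would additionally require R to be reflexive. The strongest is D.

D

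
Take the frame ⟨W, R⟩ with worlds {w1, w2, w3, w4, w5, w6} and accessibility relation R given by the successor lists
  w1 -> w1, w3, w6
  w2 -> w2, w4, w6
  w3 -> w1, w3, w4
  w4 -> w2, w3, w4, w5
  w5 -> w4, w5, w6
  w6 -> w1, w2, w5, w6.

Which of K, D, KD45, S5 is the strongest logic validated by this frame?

D

Serial (axiom D): yes — every world has a successor (e.g. w1 R w1).
Euclidean (axiom 5): no — w1 R w3 and w1 R w6, but not w3 R w6.
Transitive (axiom 4): no — w1 R w3 and w3 R w4, but not w1 R w4.
Reflexive (axiom T): yes — every world is R-related to itself.
So F validates K, D; KD45 would additionally require R to be Euclidean and transitive. The strongest is D.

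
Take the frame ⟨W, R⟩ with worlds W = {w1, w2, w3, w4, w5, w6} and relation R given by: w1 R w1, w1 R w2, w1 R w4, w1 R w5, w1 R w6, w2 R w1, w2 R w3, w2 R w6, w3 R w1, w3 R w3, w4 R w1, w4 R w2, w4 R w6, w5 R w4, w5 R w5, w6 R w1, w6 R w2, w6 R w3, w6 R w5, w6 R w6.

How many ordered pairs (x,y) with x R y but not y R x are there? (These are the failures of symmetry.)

Enumerating: (w1,w5), (w2,w3), (w3,w1), (w4,w2), (w4,w6), (w5,w4), (w6,w3), (w6,w5).

8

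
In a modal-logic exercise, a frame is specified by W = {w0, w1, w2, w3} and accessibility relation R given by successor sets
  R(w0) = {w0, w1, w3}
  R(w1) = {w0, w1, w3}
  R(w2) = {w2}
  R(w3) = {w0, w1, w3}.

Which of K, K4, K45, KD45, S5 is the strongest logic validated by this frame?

Transitive (axiom 4): yes — every two-step R-path is closed by a direct edge.
Euclidean (axiom 5): yes — any two successors of a common world are R-related.
Serial (axiom D): yes — every world has a successor (e.g. w0 R w0).
Reflexive (axiom T): yes — every world is R-related to itself.
So F validates K, K4, K45, KD45, S5. The strongest is S5.

S5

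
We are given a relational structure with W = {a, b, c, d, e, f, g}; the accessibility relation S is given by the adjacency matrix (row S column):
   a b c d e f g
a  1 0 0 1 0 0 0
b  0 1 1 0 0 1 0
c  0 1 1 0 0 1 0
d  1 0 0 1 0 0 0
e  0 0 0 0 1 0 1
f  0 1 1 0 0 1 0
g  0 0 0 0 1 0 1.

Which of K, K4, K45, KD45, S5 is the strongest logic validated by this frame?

S5

Transitive (axiom 4): yes — every two-step S-path is closed by a direct edge.
Euclidean (axiom 5): yes — any two successors of a common world are S-related.
Serial (axiom D): yes — every world has a successor (e.g. a S a).
Reflexive (axiom T): yes — every world is S-related to itself.
So F validates K, K4, K45, KD45, S5. The strongest is S5.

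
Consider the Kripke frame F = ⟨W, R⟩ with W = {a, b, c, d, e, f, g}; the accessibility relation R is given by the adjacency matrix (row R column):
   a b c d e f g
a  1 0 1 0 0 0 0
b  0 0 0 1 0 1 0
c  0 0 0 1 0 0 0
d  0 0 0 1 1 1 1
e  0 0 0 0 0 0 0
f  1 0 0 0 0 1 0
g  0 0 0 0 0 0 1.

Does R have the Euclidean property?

Euclidean: no — b R f and b R d, but not f R d.

No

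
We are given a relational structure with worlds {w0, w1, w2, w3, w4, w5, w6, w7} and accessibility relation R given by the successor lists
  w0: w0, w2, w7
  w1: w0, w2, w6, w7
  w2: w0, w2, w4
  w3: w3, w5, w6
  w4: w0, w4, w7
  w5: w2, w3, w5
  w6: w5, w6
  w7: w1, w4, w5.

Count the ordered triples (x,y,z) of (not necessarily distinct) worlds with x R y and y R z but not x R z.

28

Enumerating: (w0,w2,w4), (w0,w7,w1), (w0,w7,w4), (w0,w7,w5), (w1,w2,w4), (w1,w6,w5), (w1,w7,w1), (w1,w7,w4), (w1,w7,w5), (w2,w0,w7), (w2,w4,w7), (w3,w5,w2), … and 16 more.
Total: 28.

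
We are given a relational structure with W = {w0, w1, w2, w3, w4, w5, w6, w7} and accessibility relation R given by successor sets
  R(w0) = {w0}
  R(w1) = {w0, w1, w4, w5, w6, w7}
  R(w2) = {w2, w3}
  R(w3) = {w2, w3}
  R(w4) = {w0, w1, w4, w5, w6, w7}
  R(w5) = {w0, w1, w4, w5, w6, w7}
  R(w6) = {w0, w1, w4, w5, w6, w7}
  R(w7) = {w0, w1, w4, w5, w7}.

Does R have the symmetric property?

No

Symmetric: no — w1 R w0 but not w0 R w1.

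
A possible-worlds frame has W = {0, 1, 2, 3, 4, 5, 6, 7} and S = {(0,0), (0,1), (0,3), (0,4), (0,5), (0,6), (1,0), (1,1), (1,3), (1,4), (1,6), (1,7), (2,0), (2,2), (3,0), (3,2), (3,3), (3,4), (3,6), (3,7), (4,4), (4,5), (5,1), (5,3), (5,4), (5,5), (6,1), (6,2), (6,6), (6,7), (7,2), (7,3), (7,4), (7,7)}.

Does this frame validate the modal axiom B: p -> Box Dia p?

No

The schema B characterises exactly the symmetric frames.
Symmetric: no — 0 S 4 but not 4 S 0.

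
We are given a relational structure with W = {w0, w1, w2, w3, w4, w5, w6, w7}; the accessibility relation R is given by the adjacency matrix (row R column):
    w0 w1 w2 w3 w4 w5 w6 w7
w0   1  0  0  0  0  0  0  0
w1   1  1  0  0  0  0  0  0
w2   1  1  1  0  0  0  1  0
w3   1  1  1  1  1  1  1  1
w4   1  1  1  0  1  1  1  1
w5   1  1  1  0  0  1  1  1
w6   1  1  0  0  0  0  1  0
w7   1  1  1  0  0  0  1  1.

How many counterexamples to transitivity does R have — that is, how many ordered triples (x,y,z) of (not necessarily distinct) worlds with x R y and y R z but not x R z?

R is transitive; there are no such tuples.

0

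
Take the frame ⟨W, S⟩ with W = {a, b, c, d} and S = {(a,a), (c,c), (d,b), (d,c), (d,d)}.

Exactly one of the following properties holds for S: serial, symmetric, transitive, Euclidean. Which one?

transitive

Serial: no — b has no S-successor.
Symmetric: no — d S b but not b S d.
Transitive: yes — every two-step S-path is closed by a direct edge.
Euclidean: no — d S b and d S c, but not b S c.
Only transitive holds.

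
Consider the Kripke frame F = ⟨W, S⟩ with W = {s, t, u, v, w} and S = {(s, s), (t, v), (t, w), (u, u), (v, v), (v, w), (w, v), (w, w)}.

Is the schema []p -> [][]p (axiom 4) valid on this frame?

The schema 4 characterises exactly the transitive frames.
Transitive: yes — every two-step S-path is closed by a direct edge.

Yes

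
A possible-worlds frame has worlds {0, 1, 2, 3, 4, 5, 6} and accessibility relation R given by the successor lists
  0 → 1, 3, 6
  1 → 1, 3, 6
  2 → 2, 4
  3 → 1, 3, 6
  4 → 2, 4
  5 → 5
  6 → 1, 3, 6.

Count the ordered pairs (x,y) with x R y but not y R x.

3

Enumerating: (0,1), (0,3), (0,6).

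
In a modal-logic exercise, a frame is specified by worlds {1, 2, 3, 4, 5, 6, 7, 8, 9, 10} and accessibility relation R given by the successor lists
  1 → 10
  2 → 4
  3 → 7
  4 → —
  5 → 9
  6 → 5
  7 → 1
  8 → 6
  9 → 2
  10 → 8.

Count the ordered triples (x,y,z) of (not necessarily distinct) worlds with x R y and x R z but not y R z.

Enumerating: (1,10,10), (10,8,8), (2,4,4), (3,7,7), (5,9,9), (6,5,5), (7,1,1), (8,6,6), (9,2,2).

9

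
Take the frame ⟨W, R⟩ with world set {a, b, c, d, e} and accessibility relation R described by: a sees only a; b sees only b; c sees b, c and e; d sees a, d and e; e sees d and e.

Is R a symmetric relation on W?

No

Symmetric: no — c R b but not b R c.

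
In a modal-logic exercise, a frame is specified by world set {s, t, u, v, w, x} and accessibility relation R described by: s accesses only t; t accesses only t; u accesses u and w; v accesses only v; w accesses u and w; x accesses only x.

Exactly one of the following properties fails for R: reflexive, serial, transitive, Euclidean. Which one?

reflexive

Reflexive: no — s is not related to itself.
Serial: yes — every world has a successor (e.g. s R t).
Transitive: yes — every two-step R-path is closed by a direct edge.
Euclidean: yes — any two successors of a common world are R-related.
Only reflexive fails.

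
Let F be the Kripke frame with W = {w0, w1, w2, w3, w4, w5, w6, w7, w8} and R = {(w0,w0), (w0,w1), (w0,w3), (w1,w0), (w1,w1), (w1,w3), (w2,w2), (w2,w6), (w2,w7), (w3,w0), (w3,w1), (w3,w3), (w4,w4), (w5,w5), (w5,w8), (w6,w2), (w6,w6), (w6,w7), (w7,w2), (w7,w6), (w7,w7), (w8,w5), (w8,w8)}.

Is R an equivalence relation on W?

Yes

Reflexive: yes — every world is R-related to itself.
Symmetric: yes — every pair in R has its reverse in R.
Transitive: yes — every two-step R-path is closed by a direct edge.
So R is an equivalence relation.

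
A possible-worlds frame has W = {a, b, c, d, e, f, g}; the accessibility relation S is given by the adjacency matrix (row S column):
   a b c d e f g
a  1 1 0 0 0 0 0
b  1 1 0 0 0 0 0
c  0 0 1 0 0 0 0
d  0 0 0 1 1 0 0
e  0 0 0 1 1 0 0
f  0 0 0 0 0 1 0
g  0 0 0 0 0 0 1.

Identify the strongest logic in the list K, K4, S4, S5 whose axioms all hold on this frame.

Transitive (axiom 4): yes — every two-step S-path is closed by a direct edge.
Reflexive (axiom T): yes — every world is S-related to itself.
Euclidean (axiom 5): yes — any two successors of a common world are S-related.
So F validates K, K4, S4, S5. The strongest is S5.

S5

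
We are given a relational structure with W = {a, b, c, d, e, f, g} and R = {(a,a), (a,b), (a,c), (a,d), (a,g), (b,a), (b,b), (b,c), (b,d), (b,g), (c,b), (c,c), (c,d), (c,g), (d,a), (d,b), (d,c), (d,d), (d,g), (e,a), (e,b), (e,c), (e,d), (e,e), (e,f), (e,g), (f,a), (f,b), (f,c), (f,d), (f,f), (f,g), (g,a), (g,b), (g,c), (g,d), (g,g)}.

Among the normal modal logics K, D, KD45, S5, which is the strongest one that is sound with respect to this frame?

Serial (axiom D): yes — every world has a successor (e.g. a R a).
Euclidean (axiom 5): no — b R c and b R a, but not c R a.
Transitive (axiom 4): no — c R b and b R a, but not c R a.
Reflexive (axiom T): yes — every world is R-related to itself.
So F validates K, D; KD45 would additionally require R to be Euclidean and transitive. The strongest is D.

D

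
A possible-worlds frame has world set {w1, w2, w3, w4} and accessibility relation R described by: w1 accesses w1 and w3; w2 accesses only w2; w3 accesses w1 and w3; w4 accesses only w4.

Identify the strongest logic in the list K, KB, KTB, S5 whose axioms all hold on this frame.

S5

Symmetric (axiom B): yes — every pair in R has its reverse in R.
Reflexive (axiom T): yes — every world is R-related to itself.
Euclidean (axiom 5): yes — any two successors of a common world are R-related.
So F validates K, KB, KTB, S5. The strongest is S5.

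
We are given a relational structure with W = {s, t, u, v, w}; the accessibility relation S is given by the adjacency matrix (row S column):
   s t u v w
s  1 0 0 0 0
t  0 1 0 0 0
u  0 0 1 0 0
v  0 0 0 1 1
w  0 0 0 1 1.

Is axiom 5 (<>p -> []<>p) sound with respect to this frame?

Yes

By correspondence theory, 5 is valid on a frame iff S is Euclidean.
Euclidean: yes — any two successors of a common world are S-related.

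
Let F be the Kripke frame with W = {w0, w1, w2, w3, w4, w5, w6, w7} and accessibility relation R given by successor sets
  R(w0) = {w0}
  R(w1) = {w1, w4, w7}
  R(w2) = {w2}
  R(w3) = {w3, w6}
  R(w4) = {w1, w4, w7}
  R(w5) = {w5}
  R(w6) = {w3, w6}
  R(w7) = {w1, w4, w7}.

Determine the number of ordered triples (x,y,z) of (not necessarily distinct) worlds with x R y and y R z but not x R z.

R is transitive; there are no such tuples.

0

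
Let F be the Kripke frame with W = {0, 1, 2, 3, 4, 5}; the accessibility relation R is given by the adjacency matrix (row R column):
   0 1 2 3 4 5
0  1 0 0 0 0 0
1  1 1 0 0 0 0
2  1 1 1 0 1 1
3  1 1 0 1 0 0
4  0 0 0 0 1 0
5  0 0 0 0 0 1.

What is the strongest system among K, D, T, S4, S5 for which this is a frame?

Serial (axiom D): yes — every world has a successor (e.g. 0 R 0).
Reflexive (axiom T): yes — every world is R-related to itself.
Transitive (axiom 4): yes — every two-step R-path is closed by a direct edge.
Euclidean (axiom 5): no — 2 R 0 and 2 R 1, but not 0 R 1.
So F validates K, D, T, S4; S5 would additionally require R to be Euclidean. The strongest is S4.

S4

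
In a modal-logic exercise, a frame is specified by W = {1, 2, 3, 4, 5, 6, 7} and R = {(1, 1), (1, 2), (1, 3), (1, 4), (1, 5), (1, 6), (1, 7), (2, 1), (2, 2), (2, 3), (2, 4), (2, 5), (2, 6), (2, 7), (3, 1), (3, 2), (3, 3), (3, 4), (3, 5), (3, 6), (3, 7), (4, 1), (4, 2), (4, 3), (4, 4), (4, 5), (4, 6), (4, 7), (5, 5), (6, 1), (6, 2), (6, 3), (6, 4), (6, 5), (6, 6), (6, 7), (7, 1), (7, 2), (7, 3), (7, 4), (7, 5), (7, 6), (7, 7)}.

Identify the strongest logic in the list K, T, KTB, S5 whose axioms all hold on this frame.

Reflexive (axiom T): yes — every world is R-related to itself.
Symmetric (axiom B): no — 1 R 5 but not 5 R 1.
Euclidean (axiom 5): no — 1 R 5 and 1 R 2, but not 5 R 2.
So F validates K, T; KTB would additionally require R to be symmetric. The strongest is T.

T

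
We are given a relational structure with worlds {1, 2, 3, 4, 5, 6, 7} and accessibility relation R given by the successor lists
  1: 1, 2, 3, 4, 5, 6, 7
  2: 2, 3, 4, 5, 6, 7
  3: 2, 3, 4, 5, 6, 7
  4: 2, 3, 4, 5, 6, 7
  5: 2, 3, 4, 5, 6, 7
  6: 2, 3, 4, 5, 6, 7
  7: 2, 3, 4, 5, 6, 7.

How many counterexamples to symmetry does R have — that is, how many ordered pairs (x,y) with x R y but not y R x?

6

Enumerating: (1,2), (1,3), (1,4), (1,5), (1,6), (1,7).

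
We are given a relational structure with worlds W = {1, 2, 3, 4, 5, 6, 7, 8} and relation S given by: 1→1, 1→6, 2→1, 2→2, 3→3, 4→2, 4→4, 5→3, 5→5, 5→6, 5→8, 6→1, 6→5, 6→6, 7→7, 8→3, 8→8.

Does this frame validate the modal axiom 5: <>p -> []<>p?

The schema 5 characterises exactly the Euclidean frames.
Euclidean: no — 5 S 3 and 5 S 6, but not 3 S 6.

No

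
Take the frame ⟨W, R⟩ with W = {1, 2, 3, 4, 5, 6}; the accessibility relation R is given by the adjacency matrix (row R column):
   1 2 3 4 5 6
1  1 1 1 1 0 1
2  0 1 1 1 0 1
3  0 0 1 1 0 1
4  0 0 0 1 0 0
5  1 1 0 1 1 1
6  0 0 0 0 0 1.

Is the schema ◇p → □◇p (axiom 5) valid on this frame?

No

By correspondence theory, 5 is valid on a frame iff R is Euclidean.
Euclidean: no — 1 R 3 and 1 R 2, but not 3 R 2.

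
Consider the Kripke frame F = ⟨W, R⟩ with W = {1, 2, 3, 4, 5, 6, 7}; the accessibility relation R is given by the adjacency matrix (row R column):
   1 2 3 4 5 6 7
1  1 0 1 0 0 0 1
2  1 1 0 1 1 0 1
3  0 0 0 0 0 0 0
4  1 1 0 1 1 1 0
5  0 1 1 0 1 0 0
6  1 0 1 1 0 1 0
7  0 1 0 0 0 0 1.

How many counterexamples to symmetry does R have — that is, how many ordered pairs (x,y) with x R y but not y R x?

Enumerating: (1,3), (1,7), (2,1), (4,1), (4,5), (5,3), (6,1), (6,3).

8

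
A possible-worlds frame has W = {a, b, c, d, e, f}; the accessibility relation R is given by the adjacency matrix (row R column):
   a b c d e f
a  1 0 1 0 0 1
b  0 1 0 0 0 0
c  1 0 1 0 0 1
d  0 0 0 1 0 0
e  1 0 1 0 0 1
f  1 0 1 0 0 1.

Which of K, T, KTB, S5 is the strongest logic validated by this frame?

Reflexive (axiom T): no — e is not related to itself.
Symmetric (axiom B): no — e R a but not a R e.
Euclidean (axiom 5): yes — any two successors of a common world are R-related.
So F validates K; T would additionally require R to be reflexive. The strongest is K.

K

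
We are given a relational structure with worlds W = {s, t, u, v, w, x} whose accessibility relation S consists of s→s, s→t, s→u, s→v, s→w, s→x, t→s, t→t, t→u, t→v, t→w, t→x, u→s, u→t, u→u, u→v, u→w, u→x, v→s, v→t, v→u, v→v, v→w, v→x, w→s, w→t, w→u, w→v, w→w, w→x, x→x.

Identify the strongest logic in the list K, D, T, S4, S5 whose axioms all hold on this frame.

Serial (axiom D): yes — every world has a successor (e.g. s S s).
Reflexive (axiom T): yes — every world is S-related to itself.
Transitive (axiom 4): yes — every two-step S-path is closed by a direct edge.
Euclidean (axiom 5): no — s S x and s S t, but not x S t.
So F validates K, D, T, S4; S5 would additionally require S to be Euclidean. The strongest is S4.

S4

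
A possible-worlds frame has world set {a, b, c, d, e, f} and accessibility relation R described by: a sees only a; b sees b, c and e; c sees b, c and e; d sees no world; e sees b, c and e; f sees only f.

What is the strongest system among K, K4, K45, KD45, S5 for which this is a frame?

Transitive (axiom 4): yes — every two-step R-path is closed by a direct edge.
Euclidean (axiom 5): yes — any two successors of a common world are R-related.
Serial (axiom D): no — d has no R-successor.
Reflexive (axiom T): no — d is not related to itself.
So F validates K, K4, K45; KD45 would additionally require R to be serial. The strongest is K45.

K45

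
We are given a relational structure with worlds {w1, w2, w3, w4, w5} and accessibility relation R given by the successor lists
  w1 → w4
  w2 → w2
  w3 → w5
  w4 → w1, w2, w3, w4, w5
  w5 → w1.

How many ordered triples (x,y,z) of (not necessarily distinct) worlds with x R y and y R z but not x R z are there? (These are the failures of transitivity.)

Enumerating: (w1,w4,w1), (w1,w4,w2), (w1,w4,w3), (w1,w4,w5), (w3,w5,w1), (w5,w1,w4).

6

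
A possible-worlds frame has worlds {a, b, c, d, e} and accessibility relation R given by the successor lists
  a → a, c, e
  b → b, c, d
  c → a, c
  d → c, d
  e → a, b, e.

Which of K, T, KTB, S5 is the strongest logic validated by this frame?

T

Reflexive (axiom T): yes — every world is R-related to itself.
Symmetric (axiom B): no — b R c but not c R b.
Euclidean (axiom 5): no — a R c and a R e, but not c R e.
So F validates K, T; KTB would additionally require R to be symmetric. The strongest is T.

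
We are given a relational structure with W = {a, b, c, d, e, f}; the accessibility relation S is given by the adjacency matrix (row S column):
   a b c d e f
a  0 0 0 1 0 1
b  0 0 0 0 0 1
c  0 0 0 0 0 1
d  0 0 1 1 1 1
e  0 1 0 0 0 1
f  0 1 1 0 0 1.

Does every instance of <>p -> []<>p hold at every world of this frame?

No

By correspondence theory, 5 is valid on a frame iff S is Euclidean.
Euclidean: no — a S f and a S d, but not f S d.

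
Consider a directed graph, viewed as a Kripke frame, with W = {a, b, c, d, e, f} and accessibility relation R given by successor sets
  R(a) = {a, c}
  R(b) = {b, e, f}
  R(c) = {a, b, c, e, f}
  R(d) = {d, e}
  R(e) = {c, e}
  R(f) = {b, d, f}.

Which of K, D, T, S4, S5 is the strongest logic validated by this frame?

Serial (axiom D): yes — every world has a successor (e.g. a R a).
Reflexive (axiom T): yes — every world is R-related to itself.
Transitive (axiom 4): no — a R c and c R b, but not a R b.
Euclidean (axiom 5): no — b R e and b R f, but not e R f.
So F validates K, D, T; S4 would additionally require R to be transitive. The strongest is T.

T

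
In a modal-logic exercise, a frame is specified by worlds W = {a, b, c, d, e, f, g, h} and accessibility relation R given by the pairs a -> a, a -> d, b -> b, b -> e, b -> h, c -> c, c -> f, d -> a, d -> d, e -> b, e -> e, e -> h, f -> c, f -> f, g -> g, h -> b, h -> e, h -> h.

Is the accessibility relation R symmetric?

Yes

Symmetric: yes — every pair in R has its reverse in R.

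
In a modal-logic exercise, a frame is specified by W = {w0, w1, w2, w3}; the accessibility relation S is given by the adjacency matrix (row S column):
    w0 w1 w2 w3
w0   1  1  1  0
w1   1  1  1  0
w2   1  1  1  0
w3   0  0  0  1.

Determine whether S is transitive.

Yes

Transitive: yes — every two-step S-path is closed by a direct edge.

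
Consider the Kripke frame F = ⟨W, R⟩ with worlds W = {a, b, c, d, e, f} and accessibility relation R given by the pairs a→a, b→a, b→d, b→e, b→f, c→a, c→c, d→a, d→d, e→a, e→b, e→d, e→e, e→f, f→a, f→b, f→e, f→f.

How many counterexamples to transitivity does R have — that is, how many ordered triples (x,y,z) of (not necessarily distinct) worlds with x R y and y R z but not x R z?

4

Enumerating: (b,e,b), (b,f,b), (f,b,d), (f,e,d).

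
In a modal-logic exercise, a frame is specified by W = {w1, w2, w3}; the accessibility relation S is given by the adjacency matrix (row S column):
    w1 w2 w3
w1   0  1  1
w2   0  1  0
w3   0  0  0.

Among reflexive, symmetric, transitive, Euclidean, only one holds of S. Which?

Reflexive: no — w1 is not related to itself.
Symmetric: no — w1 S w2 but not w2 S w1.
Transitive: yes — every two-step S-path is closed by a direct edge.
Euclidean: no — w1 S w2 and w1 S w3, but not w2 S w3.
Only transitive holds.

transitive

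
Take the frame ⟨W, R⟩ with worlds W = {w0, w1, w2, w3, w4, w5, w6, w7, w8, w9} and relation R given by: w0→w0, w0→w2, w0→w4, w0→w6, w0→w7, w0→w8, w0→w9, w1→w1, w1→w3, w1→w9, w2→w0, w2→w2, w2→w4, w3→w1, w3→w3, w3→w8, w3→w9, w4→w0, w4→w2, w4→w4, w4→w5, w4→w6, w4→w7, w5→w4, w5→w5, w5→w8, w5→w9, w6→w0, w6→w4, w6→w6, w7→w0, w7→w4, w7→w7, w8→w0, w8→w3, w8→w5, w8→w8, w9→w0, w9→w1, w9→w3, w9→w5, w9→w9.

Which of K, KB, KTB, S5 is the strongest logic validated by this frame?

KTB

Symmetric (axiom B): yes — every pair in R has its reverse in R.
Reflexive (axiom T): yes — every world is R-related to itself.
Euclidean (axiom 5): no — w0 R w2 and w0 R w6, but not w2 R w6.
So F validates K, KB, KTB; S5 would additionally require R to be Euclidean. The strongest is KTB.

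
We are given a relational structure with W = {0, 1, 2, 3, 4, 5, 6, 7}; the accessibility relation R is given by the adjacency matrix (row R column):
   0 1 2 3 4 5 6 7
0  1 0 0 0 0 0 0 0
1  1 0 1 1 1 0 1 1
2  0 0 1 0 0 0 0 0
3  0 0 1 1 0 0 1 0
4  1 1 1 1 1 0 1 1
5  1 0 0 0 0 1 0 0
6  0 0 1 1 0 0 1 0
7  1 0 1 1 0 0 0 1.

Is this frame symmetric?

No

Symmetric: no — 1 R 0 but not 0 R 1.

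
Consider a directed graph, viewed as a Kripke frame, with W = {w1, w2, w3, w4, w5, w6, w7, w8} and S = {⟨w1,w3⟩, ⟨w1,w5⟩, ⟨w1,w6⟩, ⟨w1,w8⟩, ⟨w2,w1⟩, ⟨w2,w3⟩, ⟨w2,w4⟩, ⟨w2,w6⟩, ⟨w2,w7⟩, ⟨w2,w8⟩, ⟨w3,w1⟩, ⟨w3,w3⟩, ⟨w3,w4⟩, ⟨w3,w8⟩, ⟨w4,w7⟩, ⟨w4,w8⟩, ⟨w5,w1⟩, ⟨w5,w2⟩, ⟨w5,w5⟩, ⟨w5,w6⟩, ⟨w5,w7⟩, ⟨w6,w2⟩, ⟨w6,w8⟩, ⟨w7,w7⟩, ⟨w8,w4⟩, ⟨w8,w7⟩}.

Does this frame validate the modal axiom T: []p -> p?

No

The schema T characterises exactly the reflexive frames.
Reflexive: no — w1 is not related to itself.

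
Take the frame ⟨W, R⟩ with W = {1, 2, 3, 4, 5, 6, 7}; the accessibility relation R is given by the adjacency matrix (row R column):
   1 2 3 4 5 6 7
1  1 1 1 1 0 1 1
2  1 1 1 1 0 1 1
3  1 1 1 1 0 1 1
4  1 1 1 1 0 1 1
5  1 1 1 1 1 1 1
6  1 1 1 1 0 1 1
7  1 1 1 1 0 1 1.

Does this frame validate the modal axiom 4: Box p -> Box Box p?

Axiom 4 corresponds to the accessibility relation being transitive.
Transitive: yes — every two-step R-path is closed by a direct edge.

Yes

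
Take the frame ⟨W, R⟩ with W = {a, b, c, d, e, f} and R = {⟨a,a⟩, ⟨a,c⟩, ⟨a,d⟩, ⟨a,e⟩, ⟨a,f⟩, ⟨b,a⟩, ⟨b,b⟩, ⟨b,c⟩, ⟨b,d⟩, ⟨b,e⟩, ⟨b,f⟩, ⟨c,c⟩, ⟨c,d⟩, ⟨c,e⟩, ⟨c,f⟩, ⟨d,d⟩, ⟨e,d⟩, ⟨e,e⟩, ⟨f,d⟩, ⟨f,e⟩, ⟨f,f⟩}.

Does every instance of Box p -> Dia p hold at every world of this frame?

The schema D characterises exactly the serial frames.
Serial: yes — every world has a successor (e.g. a R a).

Yes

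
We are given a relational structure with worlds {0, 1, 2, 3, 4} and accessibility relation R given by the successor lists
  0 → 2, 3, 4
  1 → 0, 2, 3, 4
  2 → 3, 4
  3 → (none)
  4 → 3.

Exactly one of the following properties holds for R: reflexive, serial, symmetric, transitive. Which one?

Reflexive: no — 0 is not related to itself.
Serial: no — 3 has no R-successor.
Symmetric: no — 0 R 2 but not 2 R 0.
Transitive: yes — every two-step R-path is closed by a direct edge.
Only transitive holds.

transitive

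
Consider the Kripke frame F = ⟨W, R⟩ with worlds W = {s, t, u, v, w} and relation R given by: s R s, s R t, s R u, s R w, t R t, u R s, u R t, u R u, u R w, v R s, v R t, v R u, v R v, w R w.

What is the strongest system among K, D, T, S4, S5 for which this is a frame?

Serial (axiom D): yes — every world has a successor (e.g. s R s).
Reflexive (axiom T): yes — every world is R-related to itself.
Transitive (axiom 4): no — v R s and s R w, but not v R w.
Euclidean (axiom 5): no — s R t and s R u, but not t R u.
So F validates K, D, T; S4 would additionally require R to be transitive. The strongest is T.

T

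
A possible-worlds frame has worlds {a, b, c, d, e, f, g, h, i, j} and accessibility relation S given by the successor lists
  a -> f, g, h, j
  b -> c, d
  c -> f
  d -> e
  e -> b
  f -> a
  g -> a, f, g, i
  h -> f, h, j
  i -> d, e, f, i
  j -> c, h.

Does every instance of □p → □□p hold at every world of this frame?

No

Axiom 4 corresponds to the accessibility relation being transitive.
Transitive: no — a S g and g S i, but not a S i.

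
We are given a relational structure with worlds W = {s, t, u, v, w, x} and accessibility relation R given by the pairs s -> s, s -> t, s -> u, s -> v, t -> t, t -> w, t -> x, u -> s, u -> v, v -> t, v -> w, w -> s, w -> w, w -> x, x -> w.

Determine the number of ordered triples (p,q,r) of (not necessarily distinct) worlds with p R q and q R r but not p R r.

16

Enumerating: (s,t,w), (s,t,x), (s,v,w), (t,w,s), (u,s,t), (u,s,u), (u,v,t), (u,v,w), (v,t,x), (v,w,s), (v,w,x), (w,s,t), (w,s,u), (w,s,v), (x,w,s), (x,w,x).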